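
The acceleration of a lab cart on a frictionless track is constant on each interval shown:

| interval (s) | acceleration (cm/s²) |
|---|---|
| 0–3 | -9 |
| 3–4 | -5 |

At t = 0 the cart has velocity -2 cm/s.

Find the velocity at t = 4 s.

-34 cm/s

Δv equals the area under the a-t graph; then v = v₀ + Δv.
0–3 s: -9 × 3 = -27 cm/s
3–4 s: -5 × 1 = -5 cm/s
Δv = -32 cm/s, so v(4) = -2 + (-32) = -34 cm/s.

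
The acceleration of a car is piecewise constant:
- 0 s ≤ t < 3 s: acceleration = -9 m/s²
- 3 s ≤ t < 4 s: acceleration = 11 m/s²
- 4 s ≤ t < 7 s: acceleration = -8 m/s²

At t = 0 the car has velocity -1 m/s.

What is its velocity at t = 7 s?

-41 m/s

Δv equals the area under the a-t graph; then v = v₀ + Δv.
0–3 s: -9 × 3 = -27 m/s
3–4 s: 11 × 1 = 11 m/s
4–7 s: -8 × 3 = -24 m/s
Δv = -40 m/s, so v(7) = -1 + (-40) = -41 m/s.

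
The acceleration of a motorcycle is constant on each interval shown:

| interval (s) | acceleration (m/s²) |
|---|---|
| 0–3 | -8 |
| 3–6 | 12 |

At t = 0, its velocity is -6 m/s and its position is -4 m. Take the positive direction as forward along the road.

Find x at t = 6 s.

On each constant-a segment, Δv = aΔt and Δx = v₀Δt + ½aΔt²; chain segment to segment.
0–3 s: v starts -6 m/s; Δx = -6·3 + ½·-8·3² = -54 m; v ends -30 m/s.
3–6 s: v starts -30 m/s; Δx = -30·3 + ½·12·3² = -36 m; v ends 6 m/s.
x(6) = -4 + Σ Δx = -94 m.

-94 m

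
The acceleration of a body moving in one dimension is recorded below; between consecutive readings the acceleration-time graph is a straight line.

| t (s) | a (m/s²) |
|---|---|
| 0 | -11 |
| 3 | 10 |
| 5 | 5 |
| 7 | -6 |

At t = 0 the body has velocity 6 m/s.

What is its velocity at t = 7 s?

18.5 m/s

Δv equals the area under the a-t graph; then v = v₀ + Δv.
0–3 s: ½(-11 + 10)(3) = -1.5 m/s
3–5 s: ½(10 + 5)(2) = 15 m/s
5–7 s: ½(5 + -6)(2) = -1 m/s
Δv = 12.5 m/s, so v(7) = 6 + (12.5) = 18.5 m/s.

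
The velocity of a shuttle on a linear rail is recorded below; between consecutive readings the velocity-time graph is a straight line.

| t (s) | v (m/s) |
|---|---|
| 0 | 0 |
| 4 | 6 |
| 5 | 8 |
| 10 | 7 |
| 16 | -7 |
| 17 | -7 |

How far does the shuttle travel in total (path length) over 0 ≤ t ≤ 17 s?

Total distance travelled is ∫|v| dt — sum the magnitudes of each area piece.
0–4 s: |½(0 + 6)(4)| = 12 m
4–5 s: |½(6 + 8)(1)| = 7 m
5–10 s: |½(8 + 7)(5)| = 37.5 m
10–16 s: v = 0 at t = 13 s; triangle areas 10.5 + 10.5 = 21 m
16–17 s: |-7| × 1 = 7 m
Total distance = 84.5 m

84.5 m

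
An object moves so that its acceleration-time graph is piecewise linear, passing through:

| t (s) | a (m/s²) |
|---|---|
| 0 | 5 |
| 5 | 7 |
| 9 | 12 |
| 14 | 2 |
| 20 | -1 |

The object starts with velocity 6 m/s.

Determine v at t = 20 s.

112 m/s

Δv equals the area under the a-t graph; then v = v₀ + Δv.
0–5 s: ½(5 + 7)(5) = 30 m/s
5–9 s: ½(7 + 12)(4) = 38 m/s
9–14 s: ½(12 + 2)(5) = 35 m/s
14–20 s: ½(2 + -1)(6) = 3 m/s
Δv = 106 m/s, so v(20) = 6 + (106) = 112 m/s.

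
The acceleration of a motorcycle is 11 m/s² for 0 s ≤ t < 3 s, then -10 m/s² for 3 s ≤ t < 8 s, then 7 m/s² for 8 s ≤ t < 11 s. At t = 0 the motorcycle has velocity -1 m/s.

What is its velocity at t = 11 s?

3 m/s

Δv equals the area under the a-t graph; then v = v₀ + Δv.
0–3 s: 11 × 3 = 33 m/s
3–8 s: -10 × 5 = -50 m/s
8–11 s: 7 × 3 = 21 m/s
Δv = 4 m/s, so v(11) = -1 + (4) = 3 m/s.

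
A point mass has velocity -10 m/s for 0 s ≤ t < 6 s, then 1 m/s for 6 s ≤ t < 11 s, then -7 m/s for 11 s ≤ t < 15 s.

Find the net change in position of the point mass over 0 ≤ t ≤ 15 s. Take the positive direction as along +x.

Displacement is the signed area under the v-t curve.
0–6 s: -10 × 6 = -60 m
6–11 s: 1 × 5 = 5 m
11–15 s: -7 × 4 = -28 m
Net displacement = -83 m

-83 m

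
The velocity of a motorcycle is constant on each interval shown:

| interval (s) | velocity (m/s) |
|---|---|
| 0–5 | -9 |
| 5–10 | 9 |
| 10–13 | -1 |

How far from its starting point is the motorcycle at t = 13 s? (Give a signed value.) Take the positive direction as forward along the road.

Displacement is the signed area under the v-t curve.
0–5 s: -9 × 5 = -45 m
5–10 s: 9 × 5 = 45 m
10–13 s: -1 × 3 = -3 m
Net displacement = -3 m

-3 m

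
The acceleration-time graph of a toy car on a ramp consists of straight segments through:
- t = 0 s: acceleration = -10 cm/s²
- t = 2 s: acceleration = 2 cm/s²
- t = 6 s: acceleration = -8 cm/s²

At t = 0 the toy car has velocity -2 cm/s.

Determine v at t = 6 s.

-22 cm/s

Δv equals the area under the a-t graph; then v = v₀ + Δv.
0–2 s: ½(-10 + 2)(2) = -8 cm/s
2–6 s: ½(2 + -8)(4) = -12 cm/s
Δv = -20 cm/s, so v(6) = -2 + (-20) = -22 cm/s.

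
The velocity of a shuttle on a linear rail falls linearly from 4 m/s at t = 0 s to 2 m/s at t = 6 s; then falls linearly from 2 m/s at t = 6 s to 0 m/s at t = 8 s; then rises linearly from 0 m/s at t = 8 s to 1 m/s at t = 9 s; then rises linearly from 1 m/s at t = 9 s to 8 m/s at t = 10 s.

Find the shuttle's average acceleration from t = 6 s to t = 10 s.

1.5 m/s²

Average acceleration = Δv/Δt = (8 − 2)/(10 − 6) = 1.5 m/s².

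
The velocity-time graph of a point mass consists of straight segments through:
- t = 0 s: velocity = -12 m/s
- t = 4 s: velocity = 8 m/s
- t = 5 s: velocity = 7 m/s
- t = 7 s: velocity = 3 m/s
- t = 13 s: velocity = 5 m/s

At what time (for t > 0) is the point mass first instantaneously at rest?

v changes sign on 0–4 s (from -12 to 8); the graph is linear there, so v = 0 at t = 0 + (12)·(4 − 0)/(8 − -12) = 2.4 s.

t = 2.4 s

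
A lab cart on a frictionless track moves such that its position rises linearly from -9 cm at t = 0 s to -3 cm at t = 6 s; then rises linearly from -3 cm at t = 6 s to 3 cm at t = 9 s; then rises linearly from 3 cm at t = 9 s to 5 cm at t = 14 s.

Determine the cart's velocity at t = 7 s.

Velocity is the slope of the x-t graph on 6–9 s: (3 − -3)/(9 − 6) = 2 cm/s.

2 cm/s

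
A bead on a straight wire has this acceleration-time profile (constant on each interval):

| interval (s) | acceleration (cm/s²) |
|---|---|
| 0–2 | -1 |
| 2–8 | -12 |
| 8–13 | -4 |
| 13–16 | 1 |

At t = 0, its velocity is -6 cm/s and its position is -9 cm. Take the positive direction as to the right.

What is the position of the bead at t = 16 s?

On each constant-a segment, Δv = aΔt and Δx = v₀Δt + ½aΔt²; chain segment to segment.
0–2 s: v starts -6 cm/s; Δx = -6·2 + ½·-1·2² = -14 cm; v ends -8 cm/s.
2–8 s: v starts -8 cm/s; Δx = -8·6 + ½·-12·6² = -264 cm; v ends -80 cm/s.
8–13 s: v starts -80 cm/s; Δx = -80·5 + ½·-4·5² = -450 cm; v ends -100 cm/s.
13–16 s: v starts -100 cm/s; Δx = -100·3 + ½·1·3² = -295.5 cm; v ends -97 cm/s.
x(16) = -9 + Σ Δx = -1032.5 cm.

-1032.5 cm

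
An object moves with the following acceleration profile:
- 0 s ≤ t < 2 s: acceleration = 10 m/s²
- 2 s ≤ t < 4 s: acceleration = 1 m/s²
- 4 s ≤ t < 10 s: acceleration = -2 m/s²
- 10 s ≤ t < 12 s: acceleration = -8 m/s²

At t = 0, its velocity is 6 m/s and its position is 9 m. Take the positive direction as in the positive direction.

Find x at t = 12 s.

On each constant-a segment, Δv = aΔt and Δx = v₀Δt + ½aΔt²; chain segment to segment.
0–2 s: v starts 6 m/s; Δx = 6·2 + ½·10·2² = 32 m; v ends 26 m/s.
2–4 s: v starts 26 m/s; Δx = 26·2 + ½·1·2² = 54 m; v ends 28 m/s.
4–10 s: v starts 28 m/s; Δx = 28·6 + ½·-2·6² = 132 m; v ends 16 m/s.
10–12 s: v starts 16 m/s; Δx = 16·2 + ½·-8·2² = 16 m; v ends 0 m/s.
x(12) = 9 + Σ Δx = 243 m.

243 m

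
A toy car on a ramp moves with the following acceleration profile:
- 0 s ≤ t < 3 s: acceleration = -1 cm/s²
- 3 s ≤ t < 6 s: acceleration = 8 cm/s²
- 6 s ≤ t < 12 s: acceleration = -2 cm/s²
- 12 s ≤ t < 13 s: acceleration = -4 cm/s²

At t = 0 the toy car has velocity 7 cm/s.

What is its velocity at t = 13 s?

Δv equals the area under the a-t graph; then v = v₀ + Δv.
0–3 s: -1 × 3 = -3 cm/s
3–6 s: 8 × 3 = 24 cm/s
6–12 s: -2 × 6 = -12 cm/s
12–13 s: -4 × 1 = -4 cm/s
Δv = 5 cm/s, so v(13) = 7 + (5) = 12 cm/s.

12 cm/s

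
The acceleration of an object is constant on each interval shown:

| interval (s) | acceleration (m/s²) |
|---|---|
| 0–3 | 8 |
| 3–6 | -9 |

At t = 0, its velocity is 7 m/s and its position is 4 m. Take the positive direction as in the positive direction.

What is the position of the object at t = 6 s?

On each constant-a segment, Δv = aΔt and Δx = v₀Δt + ½aΔt²; chain segment to segment.
0–3 s: v starts 7 m/s; Δx = 7·3 + ½·8·3² = 57 m; v ends 31 m/s.
3–6 s: v starts 31 m/s; Δx = 31·3 + ½·-9·3² = 52.5 m; v ends 4 m/s.
x(6) = 4 + Σ Δx = 113.5 m.

113.5 m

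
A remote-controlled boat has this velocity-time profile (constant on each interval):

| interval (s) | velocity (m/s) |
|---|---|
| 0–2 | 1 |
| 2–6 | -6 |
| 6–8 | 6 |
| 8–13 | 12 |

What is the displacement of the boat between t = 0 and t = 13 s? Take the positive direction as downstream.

Net displacement equals the area under the velocity-time graph (areas below the axis count negative).
0–2 s: 1 × 2 = 2 m
2–6 s: -6 × 4 = -24 m
6–8 s: 6 × 2 = 12 m
8–13 s: 12 × 5 = 60 m
Net displacement = 50 m

50 m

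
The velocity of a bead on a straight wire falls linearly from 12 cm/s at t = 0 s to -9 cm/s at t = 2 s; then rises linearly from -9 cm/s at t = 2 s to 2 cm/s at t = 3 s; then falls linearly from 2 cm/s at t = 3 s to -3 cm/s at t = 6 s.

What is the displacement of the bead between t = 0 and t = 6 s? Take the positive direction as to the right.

Net displacement equals the area under the velocity-time graph (areas below the axis count negative).
0–2 s: ½(12 + -9)(2) = 3 cm
2–3 s: ½(-9 + 2)(1) = -3.5 cm
3–6 s: ½(2 + -3)(3) = -1.5 cm
Net displacement = -2 cm

-2 cm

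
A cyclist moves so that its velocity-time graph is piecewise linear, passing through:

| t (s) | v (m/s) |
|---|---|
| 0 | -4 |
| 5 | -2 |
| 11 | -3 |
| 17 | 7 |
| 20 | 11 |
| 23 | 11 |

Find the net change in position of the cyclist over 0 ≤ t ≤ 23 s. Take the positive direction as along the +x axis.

Net displacement equals the area under the velocity-time graph (areas below the axis count negative).
0–5 s: ½(-4 + -2)(5) = -15 m
5–11 s: ½(-2 + -3)(6) = -15 m
11–17 s: ½(-3 + 7)(6) = 12 m
17–20 s: ½(7 + 11)(3) = 27 m
20–23 s: 11 × 3 = 33 m
Net displacement = 42 m

42 m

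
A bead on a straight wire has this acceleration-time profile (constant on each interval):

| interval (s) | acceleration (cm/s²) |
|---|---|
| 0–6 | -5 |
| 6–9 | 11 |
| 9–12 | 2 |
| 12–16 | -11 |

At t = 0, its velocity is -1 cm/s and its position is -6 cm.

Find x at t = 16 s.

-186.5 cm

On each constant-a segment, Δv = aΔt and Δx = v₀Δt + ½aΔt²; chain segment to segment.
0–6 s: v starts -1 cm/s; Δx = -1·6 + ½·-5·6² = -96 cm; v ends -31 cm/s.
6–9 s: v starts -31 cm/s; Δx = -31·3 + ½·11·3² = -43.5 cm; v ends 2 cm/s.
9–12 s: v starts 2 cm/s; Δx = 2·3 + ½·2·3² = 15 cm; v ends 8 cm/s.
12–16 s: v starts 8 cm/s; Δx = 8·4 + ½·-11·4² = -56 cm; v ends -36 cm/s.
x(16) = -6 + Σ Δx = -186.5 cm.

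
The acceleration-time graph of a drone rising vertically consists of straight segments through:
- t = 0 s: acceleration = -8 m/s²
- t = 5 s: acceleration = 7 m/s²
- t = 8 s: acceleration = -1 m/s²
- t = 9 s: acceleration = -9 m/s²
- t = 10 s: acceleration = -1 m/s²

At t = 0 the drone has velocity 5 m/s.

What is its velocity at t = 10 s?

Δv equals the area under the a-t graph; then v = v₀ + Δv.
0–5 s: ½(-8 + 7)(5) = -2.5 m/s
5–8 s: ½(7 + -1)(3) = 9 m/s
8–9 s: ½(-1 + -9)(1) = -5 m/s
9–10 s: ½(-9 + -1)(1) = -5 m/s
Δv = -3.5 m/s, so v(10) = 5 + (-3.5) = 1.5 m/s.

1.5 m/s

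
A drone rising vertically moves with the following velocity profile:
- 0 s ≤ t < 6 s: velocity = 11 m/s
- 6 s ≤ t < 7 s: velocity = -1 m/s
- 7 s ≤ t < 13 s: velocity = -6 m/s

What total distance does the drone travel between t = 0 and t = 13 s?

Distance (not displacement) is the total path length: add the absolute areas under v-t.
0–6 s: |11| × 6 = 66 m
6–7 s: |-1| × 1 = 1 m
7–13 s: |-6| × 6 = 36 m
Total distance = 103 m

103 m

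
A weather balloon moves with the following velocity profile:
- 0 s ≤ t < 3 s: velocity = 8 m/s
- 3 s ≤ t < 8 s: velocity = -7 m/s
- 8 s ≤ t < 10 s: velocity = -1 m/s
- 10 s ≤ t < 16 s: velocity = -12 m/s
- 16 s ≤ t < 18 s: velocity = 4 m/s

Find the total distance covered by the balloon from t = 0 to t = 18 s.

141 m

Total distance travelled is ∫|v| dt — sum the magnitudes of each area piece.
0–3 s: |8| × 3 = 24 m
3–8 s: |-7| × 5 = 35 m
8–10 s: |-1| × 2 = 2 m
10–16 s: |-12| × 6 = 72 m
16–18 s: |4| × 2 = 8 m
Total distance = 141 m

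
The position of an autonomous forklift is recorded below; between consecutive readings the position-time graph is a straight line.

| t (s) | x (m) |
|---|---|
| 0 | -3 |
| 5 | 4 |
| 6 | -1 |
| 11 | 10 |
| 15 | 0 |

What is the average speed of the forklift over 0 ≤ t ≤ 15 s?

2.2 m/s

Average speed = (total path length)/(elapsed time); on a piecewise-linear x-t graph the path length is Σ|Δx|.
0–5 s: |Δx| = |4 − -3| = 7 m
5–6 s: |Δx| = |-1 − 4| = 5 m
6–11 s: |Δx| = |10 − -1| = 11 m
11–15 s: |Δx| = |0 − 10| = 10 m
Total path = 33 m; average speed = 33/15 = 2.2 m/s.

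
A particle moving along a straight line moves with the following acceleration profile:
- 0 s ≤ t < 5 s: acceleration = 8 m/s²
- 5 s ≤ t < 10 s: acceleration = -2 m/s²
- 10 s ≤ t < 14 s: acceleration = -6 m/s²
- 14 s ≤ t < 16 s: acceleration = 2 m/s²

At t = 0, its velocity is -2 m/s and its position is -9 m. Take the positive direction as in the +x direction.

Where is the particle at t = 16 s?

On each constant-a segment, Δv = aΔt and Δx = v₀Δt + ½aΔt²; chain segment to segment.
0–5 s: v starts -2 m/s; Δx = -2·5 + ½·8·5² = 90 m; v ends 38 m/s.
5–10 s: v starts 38 m/s; Δx = 38·5 + ½·-2·5² = 165 m; v ends 28 m/s.
10–14 s: v starts 28 m/s; Δx = 28·4 + ½·-6·4² = 64 m; v ends 4 m/s.
14–16 s: v starts 4 m/s; Δx = 4·2 + ½·2·2² = 12 m; v ends 8 m/s.
x(16) = -9 + Σ Δx = 322 m.

322 m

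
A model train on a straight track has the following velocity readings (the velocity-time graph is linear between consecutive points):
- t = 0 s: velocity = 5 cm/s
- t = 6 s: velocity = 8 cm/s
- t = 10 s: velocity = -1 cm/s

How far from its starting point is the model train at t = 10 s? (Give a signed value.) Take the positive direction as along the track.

53 cm

Displacement is the signed area under the v-t curve.
0–6 s: ½(5 + 8)(6) = 39 cm
6–10 s: ½(8 + -1)(4) = 14 cm
Net displacement = 53 cm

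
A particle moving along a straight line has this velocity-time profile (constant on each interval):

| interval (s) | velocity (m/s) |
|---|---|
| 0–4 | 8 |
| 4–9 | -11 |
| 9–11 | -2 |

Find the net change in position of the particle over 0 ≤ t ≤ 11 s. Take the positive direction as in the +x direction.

-27 m

Displacement is the signed area under the v-t curve.
0–4 s: 8 × 4 = 32 m
4–9 s: -11 × 5 = -55 m
9–11 s: -2 × 2 = -4 m
Net displacement = -27 m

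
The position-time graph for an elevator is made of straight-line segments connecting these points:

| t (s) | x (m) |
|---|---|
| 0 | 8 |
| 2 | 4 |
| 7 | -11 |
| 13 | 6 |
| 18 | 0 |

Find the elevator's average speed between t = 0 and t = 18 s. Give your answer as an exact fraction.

Average speed = (total path length)/(elapsed time); on a piecewise-linear x-t graph the path length is Σ|Δx|.
0–2 s: |Δx| = |4 − 8| = 4 m
2–7 s: |Δx| = |-11 − 4| = 15 m
7–13 s: |Δx| = |6 − -11| = 17 m
13–18 s: |Δx| = |0 − 6| = 6 m
Total path = 42 m; average speed = 42/18 = 7/3 m/s.

7/3 m/s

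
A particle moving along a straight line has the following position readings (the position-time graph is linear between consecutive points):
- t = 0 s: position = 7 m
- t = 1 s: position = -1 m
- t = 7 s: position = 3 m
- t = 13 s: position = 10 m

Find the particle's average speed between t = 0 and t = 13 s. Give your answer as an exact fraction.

Average speed = (total path length)/(elapsed time); on a piecewise-linear x-t graph the path length is Σ|Δx|.
0–1 s: |Δx| = |-1 − 7| = 8 m
1–7 s: |Δx| = |3 − -1| = 4 m
7–13 s: |Δx| = |10 − 3| = 7 m
Total path = 19 m; average speed = 19/13 = 19/13 m/s.

19/13 m/s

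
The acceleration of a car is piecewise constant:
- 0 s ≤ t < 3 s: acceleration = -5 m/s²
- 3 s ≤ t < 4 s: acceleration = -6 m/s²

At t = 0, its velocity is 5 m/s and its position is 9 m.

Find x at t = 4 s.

-11.5 m

On each constant-a segment, Δv = aΔt and Δx = v₀Δt + ½aΔt²; chain segment to segment.
0–3 s: v starts 5 m/s; Δx = 5·3 + ½·-5·3² = -7.5 m; v ends -10 m/s.
3–4 s: v starts -10 m/s; Δx = -10·1 + ½·-6·1² = -13 m; v ends -16 m/s.
x(4) = 9 + Σ Δx = -11.5 m.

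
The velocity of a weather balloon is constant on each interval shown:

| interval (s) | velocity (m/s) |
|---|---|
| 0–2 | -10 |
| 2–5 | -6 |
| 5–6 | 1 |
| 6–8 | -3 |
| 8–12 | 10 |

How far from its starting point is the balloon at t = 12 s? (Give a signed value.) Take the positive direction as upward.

Displacement is the signed area under the v-t curve.
0–2 s: -10 × 2 = -20 m
2–5 s: -6 × 3 = -18 m
5–6 s: 1 × 1 = 1 m
6–8 s: -3 × 2 = -6 m
8–12 s: 10 × 4 = 40 m
Net displacement = -3 m

-3 m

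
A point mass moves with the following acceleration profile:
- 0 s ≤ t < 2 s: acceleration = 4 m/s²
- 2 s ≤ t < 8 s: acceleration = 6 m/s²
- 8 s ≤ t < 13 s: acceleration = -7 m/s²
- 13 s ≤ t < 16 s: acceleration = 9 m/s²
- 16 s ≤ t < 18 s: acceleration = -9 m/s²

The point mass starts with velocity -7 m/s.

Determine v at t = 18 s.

11 m/s

Δv equals the area under the a-t graph; then v = v₀ + Δv.
0–2 s: 4 × 2 = 8 m/s
2–8 s: 6 × 6 = 36 m/s
8–13 s: -7 × 5 = -35 m/s
13–16 s: 9 × 3 = 27 m/s
16–18 s: -9 × 2 = -18 m/s
Δv = 18 m/s, so v(18) = -7 + (18) = 11 m/s.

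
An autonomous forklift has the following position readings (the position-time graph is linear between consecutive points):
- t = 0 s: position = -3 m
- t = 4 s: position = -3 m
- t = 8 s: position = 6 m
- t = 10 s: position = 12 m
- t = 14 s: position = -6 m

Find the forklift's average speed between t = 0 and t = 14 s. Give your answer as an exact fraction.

33/14 m/s

Average speed = (total path length)/(elapsed time); on a piecewise-linear x-t graph the path length is Σ|Δx|.
0–4 s: |Δx| = |-3 − -3| = 0 m
4–8 s: |Δx| = |6 − -3| = 9 m
8–10 s: |Δx| = |12 − 6| = 6 m
10–14 s: |Δx| = |-6 − 12| = 18 m
Total path = 33 m; average speed = 33/14 = 33/14 m/s.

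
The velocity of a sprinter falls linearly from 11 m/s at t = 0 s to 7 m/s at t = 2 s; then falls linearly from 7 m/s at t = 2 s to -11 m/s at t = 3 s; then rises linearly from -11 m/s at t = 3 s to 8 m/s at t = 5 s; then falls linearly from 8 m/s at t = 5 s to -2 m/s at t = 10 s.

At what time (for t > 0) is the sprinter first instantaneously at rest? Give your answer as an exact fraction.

v changes sign on 2–3 s (from 7 to -11); the graph is linear there, so v = 0 at t = 2 + (-7)·(3 − 2)/(-11 − 7) = 43/18 s.

t = 43/18 s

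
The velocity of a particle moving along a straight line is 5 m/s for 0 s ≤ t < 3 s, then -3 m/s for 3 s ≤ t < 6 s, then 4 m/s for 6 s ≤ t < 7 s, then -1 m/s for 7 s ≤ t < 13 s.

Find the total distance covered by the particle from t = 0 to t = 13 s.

34 m

Total distance travelled is ∫|v| dt — sum the magnitudes of each area piece.
0–3 s: |5| × 3 = 15 m
3–6 s: |-3| × 3 = 9 m
6–7 s: |4| × 1 = 4 m
7–13 s: |-1| × 6 = 6 m
Total distance = 34 m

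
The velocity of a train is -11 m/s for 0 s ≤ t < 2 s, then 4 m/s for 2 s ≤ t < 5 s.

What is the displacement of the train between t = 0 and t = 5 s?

Displacement is the signed area under the v-t curve.
0–2 s: -11 × 2 = -22 m
2–5 s: 4 × 3 = 12 m
Net displacement = -10 m

-10 m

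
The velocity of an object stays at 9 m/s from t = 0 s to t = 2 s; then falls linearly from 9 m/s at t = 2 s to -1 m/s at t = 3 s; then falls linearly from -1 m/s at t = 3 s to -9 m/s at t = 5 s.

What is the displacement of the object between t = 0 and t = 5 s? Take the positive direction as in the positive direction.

Net displacement equals the area under the velocity-time graph (areas below the axis count negative).
0–2 s: 9 × 2 = 18 m
2–3 s: ½(9 + -1)(1) = 4 m
3–5 s: ½(-1 + -9)(2) = -10 m
Net displacement = 12 m

12 m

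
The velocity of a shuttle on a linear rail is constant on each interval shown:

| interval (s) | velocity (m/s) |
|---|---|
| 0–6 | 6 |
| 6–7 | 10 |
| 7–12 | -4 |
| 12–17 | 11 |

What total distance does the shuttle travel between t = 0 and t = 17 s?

121 m

Total distance travelled is ∫|v| dt — sum the magnitudes of each area piece.
0–6 s: |6| × 6 = 36 m
6–7 s: |10| × 1 = 10 m
7–12 s: |-4| × 5 = 20 m
12–17 s: |11| × 5 = 55 m
Total distance = 121 m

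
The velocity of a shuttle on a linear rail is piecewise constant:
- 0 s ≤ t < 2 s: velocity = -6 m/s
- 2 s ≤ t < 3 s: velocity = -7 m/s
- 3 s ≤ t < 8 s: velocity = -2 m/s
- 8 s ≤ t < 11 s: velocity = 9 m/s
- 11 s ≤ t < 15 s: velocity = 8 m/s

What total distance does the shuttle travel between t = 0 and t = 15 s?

Total distance travelled is ∫|v| dt — sum the magnitudes of each area piece.
0–2 s: |-6| × 2 = 12 m
2–3 s: |-7| × 1 = 7 m
3–8 s: |-2| × 5 = 10 m
8–11 s: |9| × 3 = 27 m
11–15 s: |8| × 4 = 32 m
Total distance = 88 m

88 m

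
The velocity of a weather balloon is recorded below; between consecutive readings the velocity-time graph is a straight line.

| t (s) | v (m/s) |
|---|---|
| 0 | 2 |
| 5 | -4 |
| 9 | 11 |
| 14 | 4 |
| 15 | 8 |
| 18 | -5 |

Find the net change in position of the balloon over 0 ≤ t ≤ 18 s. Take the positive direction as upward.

Displacement is the signed area under the v-t curve.
0–5 s: ½(2 + -4)(5) = -5 m
5–9 s: ½(-4 + 11)(4) = 14 m
9–14 s: ½(11 + 4)(5) = 37.5 m
14–15 s: ½(4 + 8)(1) = 6 m
15–18 s: ½(8 + -5)(3) = 4.5 m
Net displacement = 57 m

57 m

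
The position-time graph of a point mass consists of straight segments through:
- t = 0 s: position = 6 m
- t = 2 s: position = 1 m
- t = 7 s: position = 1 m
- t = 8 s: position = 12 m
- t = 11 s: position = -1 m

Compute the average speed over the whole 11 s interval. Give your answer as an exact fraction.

29/11 m/s

Average speed = (total path length)/(elapsed time); on a piecewise-linear x-t graph the path length is Σ|Δx|.
0–2 s: |Δx| = |1 − 6| = 5 m
2–7 s: |Δx| = |1 − 1| = 0 m
7–8 s: |Δx| = |12 − 1| = 11 m
8–11 s: |Δx| = |-1 − 12| = 13 m
Total path = 29 m; average speed = 29/11 = 29/11 m/s.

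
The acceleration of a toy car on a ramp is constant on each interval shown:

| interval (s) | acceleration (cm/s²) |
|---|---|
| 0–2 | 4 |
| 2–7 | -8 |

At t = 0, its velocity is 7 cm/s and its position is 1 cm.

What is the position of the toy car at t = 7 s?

-2 cm

On each constant-a segment, Δv = aΔt and Δx = v₀Δt + ½aΔt²; chain segment to segment.
0–2 s: v starts 7 cm/s; Δx = 7·2 + ½·4·2² = 22 cm; v ends 15 cm/s.
2–7 s: v starts 15 cm/s; Δx = 15·5 + ½·-8·5² = -25 cm; v ends -25 cm/s.
x(7) = 1 + Σ Δx = -2 cm.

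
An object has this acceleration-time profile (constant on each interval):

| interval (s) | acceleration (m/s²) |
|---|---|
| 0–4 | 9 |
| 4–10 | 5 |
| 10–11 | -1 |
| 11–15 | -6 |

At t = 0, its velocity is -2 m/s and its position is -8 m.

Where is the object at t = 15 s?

On each constant-a segment, Δv = aΔt and Δx = v₀Δt + ½aΔt²; chain segment to segment.
0–4 s: v starts -2 m/s; Δx = -2·4 + ½·9·4² = 64 m; v ends 34 m/s.
4–10 s: v starts 34 m/s; Δx = 34·6 + ½·5·6² = 294 m; v ends 64 m/s.
10–11 s: v starts 64 m/s; Δx = 64·1 + ½·-1·1² = 63.5 m; v ends 63 m/s.
11–15 s: v starts 63 m/s; Δx = 63·4 + ½·-6·4² = 204 m; v ends 39 m/s.
x(15) = -8 + Σ Δx = 617.5 m.

617.5 m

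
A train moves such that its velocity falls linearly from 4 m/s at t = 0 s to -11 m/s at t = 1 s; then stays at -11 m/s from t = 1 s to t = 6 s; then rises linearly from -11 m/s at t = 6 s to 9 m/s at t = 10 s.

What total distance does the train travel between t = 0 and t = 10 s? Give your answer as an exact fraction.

2393/30 m

Total distance travelled is ∫|v| dt — sum the magnitudes of each area piece.
0–1 s: v = 0 at t = 4/15 s; triangle areas 8/15 + 121/30 = 137/30 m
1–6 s: |-11| × 5 = 55 m
6–10 s: v = 0 at t = 8.2 s; triangle areas 12.1 + 8.1 = 20.2 m
Total distance = 2393/30 m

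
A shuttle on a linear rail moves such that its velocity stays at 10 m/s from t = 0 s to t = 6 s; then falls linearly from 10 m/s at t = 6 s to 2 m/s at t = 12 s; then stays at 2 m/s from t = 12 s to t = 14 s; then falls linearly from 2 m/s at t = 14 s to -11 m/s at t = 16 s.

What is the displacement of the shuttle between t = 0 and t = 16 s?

Net displacement equals the area under the velocity-time graph (areas below the axis count negative).
0–6 s: 10 × 6 = 60 m
6–12 s: ½(10 + 2)(6) = 36 m
12–14 s: 2 × 2 = 4 m
14–16 s: ½(2 + -11)(2) = -9 m
Net displacement = 91 m

91 m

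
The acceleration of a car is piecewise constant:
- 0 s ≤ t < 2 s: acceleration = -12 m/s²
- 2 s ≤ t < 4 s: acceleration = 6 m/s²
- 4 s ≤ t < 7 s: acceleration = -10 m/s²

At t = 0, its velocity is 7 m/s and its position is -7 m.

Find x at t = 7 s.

On each constant-a segment, Δv = aΔt and Δx = v₀Δt + ½aΔt²; chain segment to segment.
0–2 s: v starts 7 m/s; Δx = 7·2 + ½·-12·2² = -10 m; v ends -17 m/s.
2–4 s: v starts -17 m/s; Δx = -17·2 + ½·6·2² = -22 m; v ends -5 m/s.
4–7 s: v starts -5 m/s; Δx = -5·3 + ½·-10·3² = -60 m; v ends -35 m/s.
x(7) = -7 + Σ Δx = -99 m.

-99 m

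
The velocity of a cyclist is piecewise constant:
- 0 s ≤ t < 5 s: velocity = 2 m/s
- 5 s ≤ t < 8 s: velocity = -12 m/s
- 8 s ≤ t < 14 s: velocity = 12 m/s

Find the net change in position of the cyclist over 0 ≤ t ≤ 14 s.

46 m

Displacement is the signed area under the v-t curve.
0–5 s: 2 × 5 = 10 m
5–8 s: -12 × 3 = -36 m
8–14 s: 12 × 6 = 72 m
Net displacement = 46 m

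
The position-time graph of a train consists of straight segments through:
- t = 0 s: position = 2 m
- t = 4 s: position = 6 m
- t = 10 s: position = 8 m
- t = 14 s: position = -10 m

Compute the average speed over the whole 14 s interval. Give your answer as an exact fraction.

Average speed = (total path length)/(elapsed time); on a piecewise-linear x-t graph the path length is Σ|Δx|.
0–4 s: |Δx| = |6 − 2| = 4 m
4–10 s: |Δx| = |8 − 6| = 2 m
10–14 s: |Δx| = |-10 − 8| = 18 m
Total path = 24 m; average speed = 24/14 = 12/7 m/s.

12/7 m/s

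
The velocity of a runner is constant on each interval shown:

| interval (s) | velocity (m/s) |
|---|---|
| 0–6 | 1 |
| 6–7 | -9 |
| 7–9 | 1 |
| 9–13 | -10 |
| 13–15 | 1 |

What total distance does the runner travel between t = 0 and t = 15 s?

Total distance travelled is ∫|v| dt — sum the magnitudes of each area piece.
0–6 s: |1| × 6 = 6 m
6–7 s: |-9| × 1 = 9 m
7–9 s: |1| × 2 = 2 m
9–13 s: |-10| × 4 = 40 m
13–15 s: |1| × 2 = 2 m
Total distance = 59 m

59 m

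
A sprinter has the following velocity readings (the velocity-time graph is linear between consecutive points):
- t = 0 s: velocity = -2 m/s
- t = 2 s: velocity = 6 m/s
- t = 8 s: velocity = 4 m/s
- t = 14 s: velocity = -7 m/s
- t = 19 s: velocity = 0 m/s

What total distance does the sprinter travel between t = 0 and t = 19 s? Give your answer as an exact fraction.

1545/22 m

Distance (not displacement) is the total path length: add the absolute areas under v-t.
0–2 s: v = 0 at t = 0.5 s; triangle areas 0.5 + 4.5 = 5 m
2–8 s: |½(6 + 4)(6)| = 30 m
8–14 s: v = 0 at t = 112/11 s; triangle areas 48/11 + 147/11 = 195/11 m
14–19 s: |½(-7 + 0)(5)| = 17.5 m
Total distance = 1545/22 m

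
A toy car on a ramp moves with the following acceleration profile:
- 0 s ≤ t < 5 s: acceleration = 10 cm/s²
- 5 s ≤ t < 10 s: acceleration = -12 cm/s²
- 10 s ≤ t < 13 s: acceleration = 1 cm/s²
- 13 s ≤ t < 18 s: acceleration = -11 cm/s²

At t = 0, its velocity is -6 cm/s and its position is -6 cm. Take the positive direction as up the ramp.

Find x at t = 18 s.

On each constant-a segment, Δv = aΔt and Δx = v₀Δt + ½aΔt²; chain segment to segment.
0–5 s: v starts -6 cm/s; Δx = -6·5 + ½·10·5² = 95 cm; v ends 44 cm/s.
5–10 s: v starts 44 cm/s; Δx = 44·5 + ½·-12·5² = 70 cm; v ends -16 cm/s.
10–13 s: v starts -16 cm/s; Δx = -16·3 + ½·1·3² = -43.5 cm; v ends -13 cm/s.
13–18 s: v starts -13 cm/s; Δx = -13·5 + ½·-11·5² = -202.5 cm; v ends -68 cm/s.
x(18) = -6 + Σ Δx = -87 cm.

-87 cm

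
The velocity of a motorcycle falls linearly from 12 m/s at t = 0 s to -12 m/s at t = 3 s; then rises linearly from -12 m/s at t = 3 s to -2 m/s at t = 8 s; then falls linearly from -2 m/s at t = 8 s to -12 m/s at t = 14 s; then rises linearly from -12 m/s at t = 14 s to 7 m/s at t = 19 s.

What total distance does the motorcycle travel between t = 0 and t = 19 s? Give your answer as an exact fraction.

Total distance travelled is ∫|v| dt — sum the magnitudes of each area piece.
0–3 s: v = 0 at t = 1.5 s; triangle areas 9 + 9 = 18 m
3–8 s: |½(-12 + -2)(5)| = 35 m
8–14 s: |½(-2 + -12)(6)| = 42 m
14–19 s: v = 0 at t = 326/19 s; triangle areas 360/19 + 245/38 = 965/38 m
Total distance = 4575/38 m

4575/38 m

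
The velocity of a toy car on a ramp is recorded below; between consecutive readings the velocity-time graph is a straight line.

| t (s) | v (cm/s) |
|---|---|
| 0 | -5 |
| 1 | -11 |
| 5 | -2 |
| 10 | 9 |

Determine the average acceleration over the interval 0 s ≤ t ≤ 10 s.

1.4 cm/s²

Average acceleration = Δv/Δt = (9 − -5)/(10 − 0) = 1.4 cm/s².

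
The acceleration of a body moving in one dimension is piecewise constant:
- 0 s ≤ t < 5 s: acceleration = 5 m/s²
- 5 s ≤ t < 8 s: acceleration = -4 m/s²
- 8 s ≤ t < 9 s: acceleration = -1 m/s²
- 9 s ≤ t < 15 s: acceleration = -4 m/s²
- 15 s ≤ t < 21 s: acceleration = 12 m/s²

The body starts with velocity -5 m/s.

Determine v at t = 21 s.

55 m/s

Δv equals the area under the a-t graph; then v = v₀ + Δv.
0–5 s: 5 × 5 = 25 m/s
5–8 s: -4 × 3 = -12 m/s
8–9 s: -1 × 1 = -1 m/s
9–15 s: -4 × 6 = -24 m/s
15–21 s: 12 × 6 = 72 m/s
Δv = 60 m/s, so v(21) = -5 + (60) = 55 m/s.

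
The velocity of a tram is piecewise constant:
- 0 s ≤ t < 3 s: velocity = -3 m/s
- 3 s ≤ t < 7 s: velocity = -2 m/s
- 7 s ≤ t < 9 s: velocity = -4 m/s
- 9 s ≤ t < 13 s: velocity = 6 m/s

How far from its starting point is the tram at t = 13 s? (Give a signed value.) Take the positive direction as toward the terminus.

Net displacement equals the area under the velocity-time graph (areas below the axis count negative).
0–3 s: -3 × 3 = -9 m
3–7 s: -2 × 4 = -8 m
7–9 s: -4 × 2 = -8 m
9–13 s: 6 × 4 = 24 m
Net displacement = -1 m

-1 m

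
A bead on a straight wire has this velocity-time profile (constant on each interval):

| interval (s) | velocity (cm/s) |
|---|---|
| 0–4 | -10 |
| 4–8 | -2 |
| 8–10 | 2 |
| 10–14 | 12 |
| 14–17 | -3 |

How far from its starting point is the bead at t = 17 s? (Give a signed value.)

Displacement is the signed area under the v-t curve.
0–4 s: -10 × 4 = -40 cm
4–8 s: -2 × 4 = -8 cm
8–10 s: 2 × 2 = 4 cm
10–14 s: 12 × 4 = 48 cm
14–17 s: -3 × 3 = -9 cm
Net displacement = -5 cm

-5 cm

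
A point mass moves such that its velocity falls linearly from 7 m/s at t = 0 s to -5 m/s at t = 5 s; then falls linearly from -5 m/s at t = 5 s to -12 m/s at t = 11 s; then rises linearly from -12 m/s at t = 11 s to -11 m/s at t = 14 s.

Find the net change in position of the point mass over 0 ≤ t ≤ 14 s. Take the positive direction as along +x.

-80.5 m

Net displacement equals the area under the velocity-time graph (areas below the axis count negative).
0–5 s: ½(7 + -5)(5) = 5 m
5–11 s: ½(-5 + -12)(6) = -51 m
11–14 s: ½(-12 + -11)(3) = -34.5 m
Net displacement = -80.5 m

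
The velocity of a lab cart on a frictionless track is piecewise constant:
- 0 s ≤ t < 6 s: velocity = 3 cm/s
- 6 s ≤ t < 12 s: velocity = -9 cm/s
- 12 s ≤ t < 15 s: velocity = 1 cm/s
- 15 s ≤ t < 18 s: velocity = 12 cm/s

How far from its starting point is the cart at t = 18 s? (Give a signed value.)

Displacement is the signed area under the v-t curve.
0–6 s: 3 × 6 = 18 cm
6–12 s: -9 × 6 = -54 cm
12–15 s: 1 × 3 = 3 cm
15–18 s: 12 × 3 = 36 cm
Net displacement = 3 cm

3 cm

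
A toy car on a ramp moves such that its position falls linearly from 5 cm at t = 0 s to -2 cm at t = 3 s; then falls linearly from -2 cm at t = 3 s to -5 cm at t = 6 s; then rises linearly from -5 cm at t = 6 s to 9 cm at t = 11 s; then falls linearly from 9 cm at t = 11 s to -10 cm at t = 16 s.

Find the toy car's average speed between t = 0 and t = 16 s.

Average speed = (total path length)/(elapsed time); on a piecewise-linear x-t graph the path length is Σ|Δx|.
0–3 s: |Δx| = |-2 − 5| = 7 cm
3–6 s: |Δx| = |-5 − -2| = 3 cm
6–11 s: |Δx| = |9 − -5| = 14 cm
11–16 s: |Δx| = |-10 − 9| = 19 cm
Total path = 43 cm; average speed = 43/16 = 2.6875 cm/s.

2.6875 cm/s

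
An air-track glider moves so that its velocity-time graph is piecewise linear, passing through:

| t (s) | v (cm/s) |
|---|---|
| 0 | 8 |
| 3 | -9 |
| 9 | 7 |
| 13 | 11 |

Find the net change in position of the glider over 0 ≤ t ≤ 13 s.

28.5 cm

Displacement is the signed area under the v-t curve.
0–3 s: ½(8 + -9)(3) = -1.5 cm
3–9 s: ½(-9 + 7)(6) = -6 cm
9–13 s: ½(7 + 11)(4) = 36 cm
Net displacement = 28.5 cm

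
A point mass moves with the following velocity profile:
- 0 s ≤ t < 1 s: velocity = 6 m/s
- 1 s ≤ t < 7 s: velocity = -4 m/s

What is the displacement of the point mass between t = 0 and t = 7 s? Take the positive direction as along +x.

Net displacement equals the area under the velocity-time graph (areas below the axis count negative).
0–1 s: 6 × 1 = 6 m
1–7 s: -4 × 6 = -24 m
Net displacement = -18 m

-18 m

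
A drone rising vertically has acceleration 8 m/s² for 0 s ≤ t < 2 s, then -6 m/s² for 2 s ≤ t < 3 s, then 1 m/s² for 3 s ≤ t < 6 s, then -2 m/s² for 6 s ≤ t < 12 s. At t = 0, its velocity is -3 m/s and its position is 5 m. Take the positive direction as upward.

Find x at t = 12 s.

On each constant-a segment, Δv = aΔt and Δx = v₀Δt + ½aΔt²; chain segment to segment.
0–2 s: v starts -3 m/s; Δx = -3·2 + ½·8·2² = 10 m; v ends 13 m/s.
2–3 s: v starts 13 m/s; Δx = 13·1 + ½·-6·1² = 10 m; v ends 7 m/s.
3–6 s: v starts 7 m/s; Δx = 7·3 + ½·1·3² = 25.5 m; v ends 10 m/s.
6–12 s: v starts 10 m/s; Δx = 10·6 + ½·-2·6² = 24 m; v ends -2 m/s.
x(12) = 5 + Σ Δx = 74.5 m.

74.5 m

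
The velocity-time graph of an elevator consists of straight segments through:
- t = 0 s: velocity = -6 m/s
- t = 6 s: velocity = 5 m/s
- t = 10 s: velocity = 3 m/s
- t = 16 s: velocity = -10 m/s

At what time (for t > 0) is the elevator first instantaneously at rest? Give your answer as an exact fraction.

t = 36/11 s

v changes sign on 0–6 s (from -6 to 5); the graph is linear there, so v = 0 at t = 0 + (6)·(6 − 0)/(5 − -6) = 36/11 s.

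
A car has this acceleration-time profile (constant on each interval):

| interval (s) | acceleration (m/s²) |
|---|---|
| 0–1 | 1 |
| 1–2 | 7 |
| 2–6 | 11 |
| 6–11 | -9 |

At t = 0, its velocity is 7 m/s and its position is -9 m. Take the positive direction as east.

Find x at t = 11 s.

340.5 m

On each constant-a segment, Δv = aΔt and Δx = v₀Δt + ½aΔt²; chain segment to segment.
0–1 s: v starts 7 m/s; Δx = 7·1 + ½·1·1² = 7.5 m; v ends 8 m/s.
1–2 s: v starts 8 m/s; Δx = 8·1 + ½·7·1² = 11.5 m; v ends 15 m/s.
2–6 s: v starts 15 m/s; Δx = 15·4 + ½·11·4² = 148 m; v ends 59 m/s.
6–11 s: v starts 59 m/s; Δx = 59·5 + ½·-9·5² = 182.5 m; v ends 14 m/s.
x(11) = -9 + Σ Δx = 340.5 m.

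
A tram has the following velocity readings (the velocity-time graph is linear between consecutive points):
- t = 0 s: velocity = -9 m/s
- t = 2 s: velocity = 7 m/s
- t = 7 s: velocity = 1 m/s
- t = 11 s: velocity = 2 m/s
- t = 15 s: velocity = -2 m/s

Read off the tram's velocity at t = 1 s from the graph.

-1 m/s

On 0–2 s the graph is linear from -9 to 7 m/s: v(1) = -9 + (7 − -9)·(1 − 0)/(2 − 0) = -1 m/s.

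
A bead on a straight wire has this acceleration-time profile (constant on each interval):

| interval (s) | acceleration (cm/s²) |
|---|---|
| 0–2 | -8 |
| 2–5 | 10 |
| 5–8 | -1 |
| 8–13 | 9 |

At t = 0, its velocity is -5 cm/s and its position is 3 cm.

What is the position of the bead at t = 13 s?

On each constant-a segment, Δv = aΔt and Δx = v₀Δt + ½aΔt²; chain segment to segment.
0–2 s: v starts -5 cm/s; Δx = -5·2 + ½·-8·2² = -26 cm; v ends -21 cm/s.
2–5 s: v starts -21 cm/s; Δx = -21·3 + ½·10·3² = -18 cm; v ends 9 cm/s.
5–8 s: v starts 9 cm/s; Δx = 9·3 + ½·-1·3² = 22.5 cm; v ends 6 cm/s.
8–13 s: v starts 6 cm/s; Δx = 6·5 + ½·9·5² = 142.5 cm; v ends 51 cm/s.
x(13) = 3 + Σ Δx = 124 cm.

124 cm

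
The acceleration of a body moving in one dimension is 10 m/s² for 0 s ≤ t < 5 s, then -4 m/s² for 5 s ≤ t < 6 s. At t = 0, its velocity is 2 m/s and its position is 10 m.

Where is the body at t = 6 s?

195 m

On each constant-a segment, Δv = aΔt and Δx = v₀Δt + ½aΔt²; chain segment to segment.
0–5 s: v starts 2 m/s; Δx = 2·5 + ½·10·5² = 135 m; v ends 52 m/s.
5–6 s: v starts 52 m/s; Δx = 52·1 + ½·-4·1² = 50 m; v ends 48 m/s.
x(6) = 10 + Σ Δx = 195 m.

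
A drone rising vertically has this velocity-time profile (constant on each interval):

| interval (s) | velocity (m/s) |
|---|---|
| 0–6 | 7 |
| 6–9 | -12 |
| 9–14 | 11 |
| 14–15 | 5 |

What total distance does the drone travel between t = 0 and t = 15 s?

Distance (not displacement) is the total path length: add the absolute areas under v-t.
0–6 s: |7| × 6 = 42 m
6–9 s: |-12| × 3 = 36 m
9–14 s: |11| × 5 = 55 m
14–15 s: |5| × 1 = 5 m
Total distance = 138 m

138 m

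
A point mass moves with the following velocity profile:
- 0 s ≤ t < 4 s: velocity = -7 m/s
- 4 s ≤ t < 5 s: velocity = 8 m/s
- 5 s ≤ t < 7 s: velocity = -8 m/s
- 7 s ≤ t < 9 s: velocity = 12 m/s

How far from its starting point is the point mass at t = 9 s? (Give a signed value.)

-12 m

Net displacement equals the area under the velocity-time graph (areas below the axis count negative).
0–4 s: -7 × 4 = -28 m
4–5 s: 8 × 1 = 8 m
5–7 s: -8 × 2 = -16 m
7–9 s: 12 × 2 = 24 m
Net displacement = -12 m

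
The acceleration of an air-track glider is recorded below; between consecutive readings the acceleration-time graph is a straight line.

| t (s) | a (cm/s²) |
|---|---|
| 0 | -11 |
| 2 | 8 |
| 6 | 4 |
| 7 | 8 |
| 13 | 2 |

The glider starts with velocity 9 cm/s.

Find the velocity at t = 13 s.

66 cm/s

Δv equals the area under the a-t graph; then v = v₀ + Δv.
0–2 s: ½(-11 + 8)(2) = -3 cm/s
2–6 s: ½(8 + 4)(4) = 24 cm/s
6–7 s: ½(4 + 8)(1) = 6 cm/s
7–13 s: ½(8 + 2)(6) = 30 cm/s
Δv = 57 cm/s, so v(13) = 9 + (57) = 66 cm/s.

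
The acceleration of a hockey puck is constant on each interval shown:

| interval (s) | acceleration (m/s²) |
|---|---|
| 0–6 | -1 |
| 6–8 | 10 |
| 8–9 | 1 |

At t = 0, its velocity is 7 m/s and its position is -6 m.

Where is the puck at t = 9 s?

61.5 m

On each constant-a segment, Δv = aΔt and Δx = v₀Δt + ½aΔt²; chain segment to segment.
0–6 s: v starts 7 m/s; Δx = 7·6 + ½·-1·6² = 24 m; v ends 1 m/s.
6–8 s: v starts 1 m/s; Δx = 1·2 + ½·10·2² = 22 m; v ends 21 m/s.
8–9 s: v starts 21 m/s; Δx = 21·1 + ½·1·1² = 21.5 m; v ends 22 m/s.
x(9) = -6 + Σ Δx = 61.5 m.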